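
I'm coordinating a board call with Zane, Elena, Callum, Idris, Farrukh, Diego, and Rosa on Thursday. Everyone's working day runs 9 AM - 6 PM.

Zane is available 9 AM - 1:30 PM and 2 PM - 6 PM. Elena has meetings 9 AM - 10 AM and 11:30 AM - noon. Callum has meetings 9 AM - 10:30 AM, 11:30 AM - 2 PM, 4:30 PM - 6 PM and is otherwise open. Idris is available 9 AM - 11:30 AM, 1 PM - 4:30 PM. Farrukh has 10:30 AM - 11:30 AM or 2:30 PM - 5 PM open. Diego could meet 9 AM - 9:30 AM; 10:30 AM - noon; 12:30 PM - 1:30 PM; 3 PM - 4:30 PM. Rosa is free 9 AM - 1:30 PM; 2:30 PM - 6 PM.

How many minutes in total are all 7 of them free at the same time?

150

Zane free: 09:00-13:30, 14:00-18:00.
Elena free: 10:00-11:30, 12:00-18:00 (invert busy blocks within the working day).
Callum free: 10:30-11:30, 14:00-16:30 (invert busy blocks within the working day).
Idris free: 09:00-11:30, 13:00-16:30.
Farrukh free: 10:30-11:30, 14:30-17:00.
Diego free: 09:00-09:30, 10:30-12:00, 12:30-13:30, 15:00-16:30.
Rosa free: 09:00-13:30, 14:30-18:00.
Zane ∩ Elena: 10:00-11:30, 12:00-13:30, 14:00-18:00.
Zane ∩ Elena ∩ Callum: 10:30-11:30, 14:00-16:30.
Zane ∩ Elena ∩ Callum ∩ Idris: 10:30-11:30, 14:00-16:30.
Zane ∩ Elena ∩ Callum ∩ Idris ∩ Farrukh: 10:30-11:30, 14:30-16:30.
Zane ∩ Elena ∩ Callum ∩ Idris ∩ Farrukh ∩ Diego: 10:30-11:30, 15:00-16:30.
Zane ∩ Elena ∩ Callum ∩ Idris ∩ Farrukh ∩ Diego ∩ Rosa: 10:30-11:30, 15:00-16:30.
Summing the common windows: 60 + 90 = 150 minutes.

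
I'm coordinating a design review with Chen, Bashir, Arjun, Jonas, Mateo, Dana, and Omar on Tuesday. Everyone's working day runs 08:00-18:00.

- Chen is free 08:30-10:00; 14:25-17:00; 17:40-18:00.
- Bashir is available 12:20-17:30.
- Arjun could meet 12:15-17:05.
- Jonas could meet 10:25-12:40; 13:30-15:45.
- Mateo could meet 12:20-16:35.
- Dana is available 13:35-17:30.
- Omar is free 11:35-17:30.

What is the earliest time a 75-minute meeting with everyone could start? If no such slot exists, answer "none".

Chen ∩ Bashir: 14:25-17:00.
Chen ∩ Bashir ∩ Arjun: 14:25-17:00.
Chen ∩ Bashir ∩ Arjun ∩ Jonas: 14:25-15:45.
Chen ∩ Bashir ∩ Arjun ∩ Jonas ∩ Mateo: 14:25-15:45.
Chen ∩ Bashir ∩ Arjun ∩ Jonas ∩ Mateo ∩ Dana: 14:25-15:45.
Chen ∩ Bashir ∩ Arjun ∩ Jonas ∩ Mateo ∩ Dana ∩ Omar: 14:25-15:45.
Those are the intersection windows.
The first common window of at least 75 minutes is 14:25-15:45, so the earliest start is 14:25.

14:25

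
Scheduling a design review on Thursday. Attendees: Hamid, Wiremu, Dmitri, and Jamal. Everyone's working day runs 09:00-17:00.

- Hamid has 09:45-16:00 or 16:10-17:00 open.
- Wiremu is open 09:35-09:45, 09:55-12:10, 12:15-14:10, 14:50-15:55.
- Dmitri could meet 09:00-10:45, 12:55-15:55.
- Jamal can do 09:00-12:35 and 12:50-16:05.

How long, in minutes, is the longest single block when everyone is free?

Hamid ∩ Wiremu: 09:55-12:10, 12:15-14:10, 14:50-15:55.
Hamid ∩ Wiremu ∩ Dmitri: 09:55-10:45, 12:55-14:10, 14:50-15:55.
Hamid ∩ Wiremu ∩ Dmitri ∩ Jamal: 09:55-10:45, 12:55-14:10, 14:50-15:55.
The longest is 12:55-14:10 at 75 minutes.

75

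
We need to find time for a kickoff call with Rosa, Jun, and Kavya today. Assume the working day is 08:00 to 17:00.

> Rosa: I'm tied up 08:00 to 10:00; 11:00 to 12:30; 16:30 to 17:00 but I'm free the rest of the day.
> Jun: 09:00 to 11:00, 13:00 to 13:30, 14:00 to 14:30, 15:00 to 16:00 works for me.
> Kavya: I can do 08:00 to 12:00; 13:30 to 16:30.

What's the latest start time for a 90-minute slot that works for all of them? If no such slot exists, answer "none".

Rosa free: 10:00-11:00, 12:30-16:30 (invert busy blocks within the working day).
Jun free: 09:00-11:00, 13:00-13:30, 14:00-14:30, 15:00-16:00.
Kavya free: 08:00-12:00, 13:30-16:30.
Rosa ∩ Jun: 10:00-11:00, 13:00-13:30, 14:00-14:30, 15:00-16:00.
Rosa ∩ Jun ∩ Kavya: 10:00-11:00, 14:00-14:30, 15:00-16:00.
Those are the intersection windows.
No common window is at least 90 minutes long.

none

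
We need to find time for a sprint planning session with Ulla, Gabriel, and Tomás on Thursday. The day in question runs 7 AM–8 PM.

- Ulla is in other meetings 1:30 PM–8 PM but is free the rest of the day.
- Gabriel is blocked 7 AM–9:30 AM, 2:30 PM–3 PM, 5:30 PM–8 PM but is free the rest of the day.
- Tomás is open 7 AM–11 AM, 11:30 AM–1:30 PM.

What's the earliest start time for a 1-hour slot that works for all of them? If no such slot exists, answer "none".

09:30

Ulla free: 07:00-13:30 (invert busy blocks within the working day).
Gabriel free: 09:30-14:30, 15:00-17:30 (invert busy blocks within the working day).
Tomás free: 07:00-11:00, 11:30-13:30.
Ulla ∩ Gabriel: 09:30-13:30.
Ulla ∩ Gabriel ∩ Tomás: 09:30-11:00, 11:30-13:30.
Those are the intersection windows.
The first common window of at least 60 minutes is 09:30-11:00, so the earliest start is 09:30.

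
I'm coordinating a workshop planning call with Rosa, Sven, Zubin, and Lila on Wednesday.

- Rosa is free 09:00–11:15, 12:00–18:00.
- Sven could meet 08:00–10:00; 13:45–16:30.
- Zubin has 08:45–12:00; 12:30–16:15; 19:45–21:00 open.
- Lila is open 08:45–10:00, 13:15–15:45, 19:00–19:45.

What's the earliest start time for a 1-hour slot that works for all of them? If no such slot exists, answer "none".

09:00

Rosa ∩ Sven: 09:00-10:00, 13:45-16:30.
Rosa ∩ Sven ∩ Zubin: 09:00-10:00, 13:45-16:15.
Rosa ∩ Sven ∩ Zubin ∩ Lila: 09:00-10:00, 13:45-15:45.
The first common window of at least 60 minutes is 09:00-10:00, so the earliest start is 09:00.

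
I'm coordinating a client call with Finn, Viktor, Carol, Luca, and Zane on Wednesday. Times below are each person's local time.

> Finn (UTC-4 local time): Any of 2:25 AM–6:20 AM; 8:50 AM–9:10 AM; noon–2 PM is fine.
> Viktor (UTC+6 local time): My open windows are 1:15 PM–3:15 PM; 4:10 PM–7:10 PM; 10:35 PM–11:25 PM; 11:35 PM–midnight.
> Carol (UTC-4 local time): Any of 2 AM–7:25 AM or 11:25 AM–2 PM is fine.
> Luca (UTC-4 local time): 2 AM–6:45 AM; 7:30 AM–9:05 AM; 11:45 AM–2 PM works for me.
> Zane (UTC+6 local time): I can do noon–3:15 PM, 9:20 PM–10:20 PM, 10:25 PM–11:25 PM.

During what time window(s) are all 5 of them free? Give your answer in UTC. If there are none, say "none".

07:15-09:15, 16:35-17:25

Finn in UTC: 06:25-10:20, 12:50-13:10, 16:00-18:00 (add 4h to convert from UTC-4).
Viktor in UTC: 07:15-09:15, 10:10-13:10, 16:35-17:25, 17:35-18:00 (subtract 6h to convert from UTC+6).
Carol in UTC: 06:00-11:25, 15:25-18:00 (add 4h to convert from UTC-4).
Luca in UTC: 06:00-10:45, 11:30-13:05, 15:45-18:00 (add 4h to convert from UTC-4).
Zane in UTC: 06:00-09:15, 15:20-16:20, 16:25-17:25 (subtract 6h to convert from UTC+6).
Finn ∩ Viktor: 07:15-09:15, 10:10-10:20, 12:50-13:10, 16:35-17:25, 17:35-18:00.
Finn ∩ Viktor ∩ Carol: 07:15-09:15, 10:10-10:20, 16:35-17:25, 17:35-18:00.
Finn ∩ Viktor ∩ Carol ∩ Luca: 07:15-09:15, 10:10-10:20, 16:35-17:25, 17:35-18:00.
Finn ∩ Viktor ∩ Carol ∩ Luca ∩ Zane: 07:15-09:15, 16:35-17:25.
So the common availability across everyone is 07:15-09:15, 16:35-17:25.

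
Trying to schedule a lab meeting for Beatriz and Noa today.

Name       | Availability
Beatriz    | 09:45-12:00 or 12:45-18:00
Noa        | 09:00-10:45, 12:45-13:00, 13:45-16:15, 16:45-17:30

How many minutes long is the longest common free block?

150

Beatriz ∩ Noa: 09:45-10:45, 12:45-13:00, 13:45-16:15, 16:45-17:30.
The longest is 13:45-16:15 at 150 minutes.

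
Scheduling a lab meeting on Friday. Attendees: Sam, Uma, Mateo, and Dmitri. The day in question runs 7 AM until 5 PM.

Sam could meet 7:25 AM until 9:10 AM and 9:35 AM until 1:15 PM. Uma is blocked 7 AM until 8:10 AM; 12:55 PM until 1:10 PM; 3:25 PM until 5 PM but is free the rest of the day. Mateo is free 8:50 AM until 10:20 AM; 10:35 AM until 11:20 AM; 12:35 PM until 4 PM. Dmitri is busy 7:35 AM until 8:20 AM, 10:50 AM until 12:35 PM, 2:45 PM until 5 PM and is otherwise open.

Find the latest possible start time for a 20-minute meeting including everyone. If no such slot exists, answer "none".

Sam free: 07:25-09:10, 09:35-13:15.
Uma free: 08:10-12:55, 13:10-15:25 (invert busy blocks within the working day).
Mateo free: 08:50-10:20, 10:35-11:20, 12:35-16:00.
Dmitri free: 07:00-07:35, 08:20-10:50, 12:35-14:45 (invert busy blocks within the working day).
Sam ∩ Uma: 08:10-09:10, 09:35-12:55, 13:10-13:15.
Sam ∩ Uma ∩ Mateo: 08:50-09:10, 09:35-10:20, 10:35-11:20, 12:35-12:55, 13:10-13:15.
Sam ∩ Uma ∩ Mateo ∩ Dmitri: 08:50-09:10, 09:35-10:20, 10:35-10:50, 12:35-12:55, 13:10-13:15.
The last common window of at least 20 minutes is 12:35-12:55; a 20-minute meeting can start as late as 12:35 and still end by 12:55.

12:35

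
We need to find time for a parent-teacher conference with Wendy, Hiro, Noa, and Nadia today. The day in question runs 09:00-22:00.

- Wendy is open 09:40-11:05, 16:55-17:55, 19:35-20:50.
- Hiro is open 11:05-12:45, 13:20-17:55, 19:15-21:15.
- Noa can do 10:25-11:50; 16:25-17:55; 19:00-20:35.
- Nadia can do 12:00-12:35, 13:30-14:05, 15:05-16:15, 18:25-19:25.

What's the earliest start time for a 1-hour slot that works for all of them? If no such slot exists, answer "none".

Wendy ∩ Hiro: 16:55-17:55, 19:35-20:50.
Wendy ∩ Hiro ∩ Noa: 16:55-17:55, 19:35-20:35.
Wendy ∩ Hiro ∩ Noa ∩ Nadia: ∅.
There is no time when everyone is free.
No common window is at least 60 minutes long.

none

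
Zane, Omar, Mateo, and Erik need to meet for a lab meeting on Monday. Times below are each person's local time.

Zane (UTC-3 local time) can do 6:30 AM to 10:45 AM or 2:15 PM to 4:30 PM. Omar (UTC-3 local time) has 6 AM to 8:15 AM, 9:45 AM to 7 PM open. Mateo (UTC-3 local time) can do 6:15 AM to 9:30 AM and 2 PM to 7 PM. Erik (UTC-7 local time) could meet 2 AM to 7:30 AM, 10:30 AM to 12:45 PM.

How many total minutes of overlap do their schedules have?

225

Zane in UTC: 09:30-13:45, 17:15-19:30 (add 3h to convert from UTC-3).
Omar in UTC: 09:00-11:15, 12:45-22:00 (add 3h to convert from UTC-3).
Mateo in UTC: 09:15-12:30, 17:00-22:00 (add 3h to convert from UTC-3).
Erik in UTC: 09:00-14:30, 17:30-19:45 (add 7h to convert from UTC-7).
Zane ∩ Omar: 09:30-11:15, 12:45-13:45, 17:15-19:30.
Zane ∩ Omar ∩ Mateo: 09:30-11:15, 17:15-19:30.
Zane ∩ Omar ∩ Mateo ∩ Erik: 09:30-11:15, 17:30-19:30.
Summing the common windows: 105 + 120 = 225 minutes.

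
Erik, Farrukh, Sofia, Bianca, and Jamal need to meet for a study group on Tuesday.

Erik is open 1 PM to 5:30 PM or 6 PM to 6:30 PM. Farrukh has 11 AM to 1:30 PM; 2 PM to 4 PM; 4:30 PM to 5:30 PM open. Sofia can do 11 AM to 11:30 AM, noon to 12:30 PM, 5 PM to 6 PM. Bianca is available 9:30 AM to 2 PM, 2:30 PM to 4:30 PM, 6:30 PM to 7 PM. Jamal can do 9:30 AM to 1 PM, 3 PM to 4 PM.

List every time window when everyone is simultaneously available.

Erik ∩ Farrukh: 13:00-13:30, 14:00-16:00, 16:30-17:30.
Erik ∩ Farrukh ∩ Sofia: 17:00-17:30.
Erik ∩ Farrukh ∩ Sofia ∩ Bianca: ∅.
Erik ∩ Farrukh ∩ Sofia ∩ Bianca ∩ Jamal: ∅.
There is no time when everyone is free.

none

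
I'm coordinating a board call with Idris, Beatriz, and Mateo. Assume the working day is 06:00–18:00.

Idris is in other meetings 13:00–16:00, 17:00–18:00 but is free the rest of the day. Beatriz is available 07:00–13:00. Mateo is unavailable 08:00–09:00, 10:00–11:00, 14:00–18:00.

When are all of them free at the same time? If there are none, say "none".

Idris free: 06:00-13:00, 16:00-17:00 (invert busy blocks within the working day).
Beatriz free: 07:00-13:00.
Mateo free: 06:00-08:00, 09:00-10:00, 11:00-14:00 (invert busy blocks within the working day).
Idris ∩ Beatriz: 07:00-13:00.
Idris ∩ Beatriz ∩ Mateo: 07:00-08:00, 09:00-10:00, 11:00-13:00.
Those are the intersection windows.

07:00-08:00, 09:00-10:00, 11:00-13:00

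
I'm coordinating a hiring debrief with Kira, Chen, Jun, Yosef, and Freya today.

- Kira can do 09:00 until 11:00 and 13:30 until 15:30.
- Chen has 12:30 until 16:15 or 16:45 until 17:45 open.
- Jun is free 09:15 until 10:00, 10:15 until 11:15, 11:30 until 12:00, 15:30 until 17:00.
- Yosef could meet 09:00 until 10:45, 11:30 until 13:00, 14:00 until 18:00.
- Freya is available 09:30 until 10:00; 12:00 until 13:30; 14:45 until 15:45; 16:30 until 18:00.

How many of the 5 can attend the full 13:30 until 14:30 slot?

Kira and Chen can make the full 13:30-14:30 slot — that's 2.

2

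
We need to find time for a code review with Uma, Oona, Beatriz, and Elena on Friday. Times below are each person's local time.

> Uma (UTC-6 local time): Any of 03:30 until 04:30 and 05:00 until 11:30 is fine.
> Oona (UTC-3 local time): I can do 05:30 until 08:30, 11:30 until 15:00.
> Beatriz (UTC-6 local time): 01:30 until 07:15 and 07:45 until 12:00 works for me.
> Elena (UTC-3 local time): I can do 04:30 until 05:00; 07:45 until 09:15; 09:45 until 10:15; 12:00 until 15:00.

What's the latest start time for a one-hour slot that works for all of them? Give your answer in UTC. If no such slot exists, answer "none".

16:30

Uma in UTC: 09:30-10:30, 11:00-17:30 (add 6h to convert from UTC-6).
Oona in UTC: 08:30-11:30, 14:30-18:00 (add 3h to convert from UTC-3).
Beatriz in UTC: 07:30-13:15, 13:45-18:00 (add 6h to convert from UTC-6).
Elena in UTC: 07:30-08:00, 10:45-12:15, 12:45-13:15, 15:00-18:00 (add 3h to convert from UTC-3).
Uma ∩ Oona: 09:30-10:30, 11:00-11:30, 14:30-17:30.
Uma ∩ Oona ∩ Beatriz: 09:30-10:30, 11:00-11:30, 14:30-17:30.
Uma ∩ Oona ∩ Beatriz ∩ Elena: 11:00-11:30, 15:00-17:30.
The last common window of at least 60 minutes is 15:00-17:30; a 60-minute meeting can start as late as 16:30 and still end by 17:30.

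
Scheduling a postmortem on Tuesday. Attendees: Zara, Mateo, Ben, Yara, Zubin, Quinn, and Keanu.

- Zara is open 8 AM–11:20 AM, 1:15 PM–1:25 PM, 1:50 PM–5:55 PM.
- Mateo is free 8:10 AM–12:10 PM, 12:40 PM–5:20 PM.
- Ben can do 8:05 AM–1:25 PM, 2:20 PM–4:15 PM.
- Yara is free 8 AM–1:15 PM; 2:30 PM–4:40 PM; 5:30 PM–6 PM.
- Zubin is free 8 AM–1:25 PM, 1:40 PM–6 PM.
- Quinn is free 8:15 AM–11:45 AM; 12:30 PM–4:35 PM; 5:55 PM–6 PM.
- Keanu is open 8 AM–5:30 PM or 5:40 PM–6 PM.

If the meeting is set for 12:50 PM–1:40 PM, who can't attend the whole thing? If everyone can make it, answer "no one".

Zara: not fully free for 12:50-13:40. Mateo: free for 12:50-13:40. Ben: not fully free for 12:50-13:40. Yara: not fully free for 12:50-13:40. Zubin: not fully free for 12:50-13:40. Quinn: free for 12:50-13:40. Keanu: free for 12:50-13:40.

Ben, Yara, Zara, Zubin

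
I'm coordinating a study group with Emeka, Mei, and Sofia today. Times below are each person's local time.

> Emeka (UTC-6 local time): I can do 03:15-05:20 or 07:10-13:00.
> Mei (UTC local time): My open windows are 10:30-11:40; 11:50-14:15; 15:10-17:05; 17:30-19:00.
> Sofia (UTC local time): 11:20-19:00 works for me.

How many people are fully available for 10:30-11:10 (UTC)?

Emeka in UTC: 09:15-11:20, 13:10-19:00 (add 6h to convert from UTC-6).
Mei in UTC: 10:30-11:40, 11:50-14:15, 15:10-17:05, 17:30-19:00.
Sofia in UTC: 11:20-19:00.
Emeka and Mei can make the full 10:30-11:10 slot — that's 2.

2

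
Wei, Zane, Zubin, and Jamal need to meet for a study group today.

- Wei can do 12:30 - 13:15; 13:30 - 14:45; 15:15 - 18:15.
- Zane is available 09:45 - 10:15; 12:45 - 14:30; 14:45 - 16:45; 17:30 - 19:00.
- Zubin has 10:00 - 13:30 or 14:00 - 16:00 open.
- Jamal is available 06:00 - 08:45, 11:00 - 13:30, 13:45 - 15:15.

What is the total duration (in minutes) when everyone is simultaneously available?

60

Wei ∩ Zane: 12:45-13:15, 13:30-14:30, 15:15-16:45, 17:30-18:15.
Wei ∩ Zane ∩ Zubin: 12:45-13:15, 14:00-14:30, 15:15-16:00.
Wei ∩ Zane ∩ Zubin ∩ Jamal: 12:45-13:15, 14:00-14:30.
Summing the common windows: 30 + 30 = 60 minutes.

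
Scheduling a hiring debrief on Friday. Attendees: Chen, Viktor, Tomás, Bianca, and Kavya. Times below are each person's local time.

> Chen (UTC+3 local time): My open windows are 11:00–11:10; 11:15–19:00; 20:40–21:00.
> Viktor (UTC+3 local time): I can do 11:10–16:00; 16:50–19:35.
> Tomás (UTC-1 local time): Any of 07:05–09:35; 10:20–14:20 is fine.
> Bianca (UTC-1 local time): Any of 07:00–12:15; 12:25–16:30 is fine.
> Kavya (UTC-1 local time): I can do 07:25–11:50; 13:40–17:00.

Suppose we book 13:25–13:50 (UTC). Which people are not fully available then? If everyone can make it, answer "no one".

Chen in UTC: 08:00-08:10, 08:15-16:00, 17:40-18:00 (subtract 3h to convert from UTC+3).
Viktor in UTC: 08:10-13:00, 13:50-16:35 (subtract 3h to convert from UTC+3).
Tomás in UTC: 08:05-10:35, 11:20-15:20 (add 1h to convert from UTC-1).
Bianca in UTC: 08:00-13:15, 13:25-17:30 (add 1h to convert from UTC-1).
Kavya in UTC: 08:25-12:50, 14:40-18:00 (add 1h to convert from UTC-1).
Chen: free for 13:25-13:50. Viktor: not fully free for 13:25-13:50. Tomás: free for 13:25-13:50. Bianca: free for 13:25-13:50. Kavya: not fully free for 13:25-13:50.

Kavya, Viktor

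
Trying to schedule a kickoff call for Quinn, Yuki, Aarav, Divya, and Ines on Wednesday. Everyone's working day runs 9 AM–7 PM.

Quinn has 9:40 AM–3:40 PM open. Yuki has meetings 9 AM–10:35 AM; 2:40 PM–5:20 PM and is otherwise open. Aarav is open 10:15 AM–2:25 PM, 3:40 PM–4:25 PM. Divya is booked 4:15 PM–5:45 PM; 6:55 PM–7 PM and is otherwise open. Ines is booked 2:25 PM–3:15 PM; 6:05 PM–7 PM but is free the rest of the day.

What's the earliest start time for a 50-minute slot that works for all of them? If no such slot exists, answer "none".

Quinn free: 09:40-15:40.
Yuki free: 10:35-14:40, 17:20-19:00 (invert busy blocks within the working day).
Aarav free: 10:15-14:25, 15:40-16:25.
Divya free: 09:00-16:15, 17:45-18:55 (invert busy blocks within the working day).
Ines free: 09:00-14:25, 15:15-18:05 (invert busy blocks within the working day).
Quinn ∩ Yuki: 10:35-14:40.
Quinn ∩ Yuki ∩ Aarav: 10:35-14:25.
Quinn ∩ Yuki ∩ Aarav ∩ Divya: 10:35-14:25.
Quinn ∩ Yuki ∩ Aarav ∩ Divya ∩ Ines: 10:35-14:25.
Those are the intersection windows.
The first common window of at least 50 minutes is 10:35-14:25, so the earliest start is 10:35.

10:35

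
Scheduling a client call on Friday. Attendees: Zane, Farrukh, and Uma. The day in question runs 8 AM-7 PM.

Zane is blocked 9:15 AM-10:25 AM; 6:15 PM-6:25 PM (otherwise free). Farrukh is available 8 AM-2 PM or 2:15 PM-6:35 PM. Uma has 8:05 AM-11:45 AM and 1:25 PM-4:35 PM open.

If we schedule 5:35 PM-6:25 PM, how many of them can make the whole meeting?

Zane free: 08:00-09:15, 10:25-18:15, 18:25-19:00 (invert busy blocks within the working day).
Farrukh free: 08:00-14:00, 14:15-18:35.
Uma free: 08:05-11:45, 13:25-16:35.
Farrukh can make the full 17:35-18:25 slot — that's 1.

1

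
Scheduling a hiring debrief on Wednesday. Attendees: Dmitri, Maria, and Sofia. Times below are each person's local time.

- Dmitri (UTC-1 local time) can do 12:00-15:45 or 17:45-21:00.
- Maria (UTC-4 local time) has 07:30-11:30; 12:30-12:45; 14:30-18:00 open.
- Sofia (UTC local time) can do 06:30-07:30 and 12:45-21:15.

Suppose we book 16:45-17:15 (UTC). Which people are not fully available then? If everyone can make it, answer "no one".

Dmitri, Maria

Dmitri in UTC: 13:00-16:45, 18:45-22:00 (add 1h to convert from UTC-1).
Maria in UTC: 11:30-15:30, 16:30-16:45, 18:30-22:00 (add 4h to convert from UTC-4).
Sofia in UTC: 06:30-07:30, 12:45-21:15.
Dmitri: not fully free for 16:45-17:15. Maria: not fully free for 16:45-17:15. Sofia: free for 16:45-17:15.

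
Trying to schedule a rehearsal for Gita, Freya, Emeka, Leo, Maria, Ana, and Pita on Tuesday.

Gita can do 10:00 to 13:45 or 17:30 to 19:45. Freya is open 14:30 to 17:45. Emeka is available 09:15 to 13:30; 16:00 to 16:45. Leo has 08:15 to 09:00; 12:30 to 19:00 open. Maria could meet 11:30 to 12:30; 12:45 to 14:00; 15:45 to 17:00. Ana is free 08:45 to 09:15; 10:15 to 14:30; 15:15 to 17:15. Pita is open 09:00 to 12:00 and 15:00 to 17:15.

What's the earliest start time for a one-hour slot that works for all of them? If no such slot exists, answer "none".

Gita ∩ Freya: 17:30-17:45.
Gita ∩ Freya ∩ Emeka: ∅.
Gita ∩ Freya ∩ Emeka ∩ Leo: ∅.
Gita ∩ Freya ∩ Emeka ∩ Leo ∩ Maria: ∅.
Gita ∩ Freya ∩ Emeka ∩ Leo ∩ Maria ∩ Ana: ∅.
Gita ∩ Freya ∩ Emeka ∩ Leo ∩ Maria ∩ Ana ∩ Pita: ∅.
There is no time when everyone is free.
No common window is at least 60 minutes long.

none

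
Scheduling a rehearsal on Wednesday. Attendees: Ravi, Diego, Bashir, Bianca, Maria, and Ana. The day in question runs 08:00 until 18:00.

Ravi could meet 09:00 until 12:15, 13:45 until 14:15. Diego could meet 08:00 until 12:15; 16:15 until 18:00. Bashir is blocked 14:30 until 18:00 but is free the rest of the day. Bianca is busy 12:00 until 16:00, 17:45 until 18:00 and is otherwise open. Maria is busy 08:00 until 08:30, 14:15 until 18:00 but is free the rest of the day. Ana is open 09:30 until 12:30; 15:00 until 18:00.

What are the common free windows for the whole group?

09:30-12:00

Ravi free: 09:00-12:15, 13:45-14:15.
Diego free: 08:00-12:15, 16:15-18:00.
Bashir free: 08:00-14:30 (invert busy blocks within the working day).
Bianca free: 08:00-12:00, 16:00-17:45 (invert busy blocks within the working day).
Maria free: 08:30-14:15 (invert busy blocks within the working day).
Ana free: 09:30-12:30, 15:00-18:00.
Ravi ∩ Diego: 09:00-12:15.
Ravi ∩ Diego ∩ Bashir: 09:00-12:15.
Ravi ∩ Diego ∩ Bashir ∩ Bianca: 09:00-12:00.
Ravi ∩ Diego ∩ Bashir ∩ Bianca ∩ Maria: 09:00-12:00.
Ravi ∩ Diego ∩ Bashir ∩ Bianca ∩ Maria ∩ Ana: 09:30-12:00.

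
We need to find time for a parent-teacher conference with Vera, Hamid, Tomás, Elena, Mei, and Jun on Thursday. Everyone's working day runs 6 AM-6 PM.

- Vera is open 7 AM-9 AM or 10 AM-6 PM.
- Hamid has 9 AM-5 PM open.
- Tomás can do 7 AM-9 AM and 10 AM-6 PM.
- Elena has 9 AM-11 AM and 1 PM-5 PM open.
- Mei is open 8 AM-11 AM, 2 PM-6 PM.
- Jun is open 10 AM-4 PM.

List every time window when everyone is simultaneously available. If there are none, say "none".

10:00-11:00, 14:00-16:00

Vera ∩ Hamid: 10:00-17:00.
Vera ∩ Hamid ∩ Tomás: 10:00-17:00.
Vera ∩ Hamid ∩ Tomás ∩ Elena: 10:00-11:00, 13:00-17:00.
Vera ∩ Hamid ∩ Tomás ∩ Elena ∩ Mei: 10:00-11:00, 14:00-17:00.
Vera ∩ Hamid ∩ Tomás ∩ Elena ∩ Mei ∩ Jun: 10:00-11:00, 14:00-16:00.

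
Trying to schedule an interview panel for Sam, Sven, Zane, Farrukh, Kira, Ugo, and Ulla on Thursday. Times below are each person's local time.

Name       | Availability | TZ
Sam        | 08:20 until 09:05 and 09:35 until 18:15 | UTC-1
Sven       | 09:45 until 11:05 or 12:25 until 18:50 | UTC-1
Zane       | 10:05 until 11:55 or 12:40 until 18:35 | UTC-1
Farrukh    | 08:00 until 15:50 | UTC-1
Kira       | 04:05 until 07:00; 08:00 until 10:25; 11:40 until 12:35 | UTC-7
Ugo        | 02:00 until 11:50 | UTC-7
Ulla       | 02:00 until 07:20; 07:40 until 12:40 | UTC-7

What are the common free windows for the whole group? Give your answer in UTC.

11:05-12:05, 13:40-14:00, 15:00-16:50

Sam in UTC: 09:20-10:05, 10:35-19:15 (add 1h to convert from UTC-1).
Sven in UTC: 10:45-12:05, 13:25-19:50 (add 1h to convert from UTC-1).
Zane in UTC: 11:05-12:55, 13:40-19:35 (add 1h to convert from UTC-1).
Farrukh in UTC: 09:00-16:50 (add 1h to convert from UTC-1).
Kira in UTC: 11:05-14:00, 15:00-17:25, 18:40-19:35 (add 7h to convert from UTC-7).
Ugo in UTC: 09:00-18:50 (add 7h to convert from UTC-7).
Ulla in UTC: 09:00-14:20, 14:40-19:40 (add 7h to convert from UTC-7).
Sam ∩ Sven: 10:45-12:05, 13:25-19:15.
Sam ∩ Sven ∩ Zane: 11:05-12:05, 13:40-19:15.
Sam ∩ Sven ∩ Zane ∩ Farrukh: 11:05-12:05, 13:40-16:50.
Sam ∩ Sven ∩ Zane ∩ Farrukh ∩ Kira: 11:05-12:05, 13:40-14:00, 15:00-16:50.
Sam ∩ Sven ∩ Zane ∩ Farrukh ∩ Kira ∩ Ugo: 11:05-12:05, 13:40-14:00, 15:00-16:50.
Sam ∩ Sven ∩ Zane ∩ Farrukh ∩ Kira ∩ Ugo ∩ Ulla: 11:05-12:05, 13:40-14:00, 15:00-16:50.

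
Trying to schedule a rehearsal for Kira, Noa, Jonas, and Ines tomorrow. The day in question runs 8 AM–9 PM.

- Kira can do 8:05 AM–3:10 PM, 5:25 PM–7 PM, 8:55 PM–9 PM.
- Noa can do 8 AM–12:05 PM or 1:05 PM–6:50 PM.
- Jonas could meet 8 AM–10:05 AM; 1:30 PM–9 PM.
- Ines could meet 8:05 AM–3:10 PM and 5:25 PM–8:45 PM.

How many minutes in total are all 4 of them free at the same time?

305

Kira ∩ Noa: 08:05-12:05, 13:05-15:10, 17:25-18:50.
Kira ∩ Noa ∩ Jonas: 08:05-10:05, 13:30-15:10, 17:25-18:50.
Kira ∩ Noa ∩ Jonas ∩ Ines: 08:05-10:05, 13:30-15:10, 17:25-18:50.
Summing the common windows: 120 + 100 + 85 = 305 minutes.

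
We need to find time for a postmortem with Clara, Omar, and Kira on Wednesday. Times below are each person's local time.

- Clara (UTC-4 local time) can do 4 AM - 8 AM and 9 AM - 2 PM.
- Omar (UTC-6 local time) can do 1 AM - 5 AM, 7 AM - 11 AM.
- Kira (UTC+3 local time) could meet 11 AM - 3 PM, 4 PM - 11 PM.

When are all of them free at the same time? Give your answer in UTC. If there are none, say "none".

08:00-11:00, 13:00-17:00

Clara in UTC: 08:00-12:00, 13:00-18:00 (add 4h to convert from UTC-4).
Omar in UTC: 07:00-11:00, 13:00-17:00 (add 6h to convert from UTC-6).
Kira in UTC: 08:00-12:00, 13:00-20:00 (subtract 3h to convert from UTC+3).
Clara ∩ Omar: 08:00-11:00, 13:00-17:00.
Clara ∩ Omar ∩ Kira: 08:00-11:00, 13:00-17:00.
So the common availability across everyone is 08:00-11:00, 13:00-17:00.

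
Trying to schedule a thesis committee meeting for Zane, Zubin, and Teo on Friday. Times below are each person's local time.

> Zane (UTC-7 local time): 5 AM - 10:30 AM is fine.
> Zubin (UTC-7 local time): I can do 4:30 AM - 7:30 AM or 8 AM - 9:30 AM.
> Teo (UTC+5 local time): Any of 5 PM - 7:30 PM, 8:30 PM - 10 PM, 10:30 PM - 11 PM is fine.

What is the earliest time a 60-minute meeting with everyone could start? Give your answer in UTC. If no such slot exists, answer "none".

Zane in UTC: 12:00-17:30 (add 7h to convert from UTC-7).
Zubin in UTC: 11:30-14:30, 15:00-16:30 (add 7h to convert from UTC-7).
Teo in UTC: 12:00-14:30, 15:30-17:00, 17:30-18:00 (subtract 5h to convert from UTC+5).
Zane ∩ Zubin: 12:00-14:30, 15:00-16:30.
Zane ∩ Zubin ∩ Teo: 12:00-14:30, 15:30-16:30.
The first common window of at least 60 minutes is 12:00-14:30, so the earliest start is 12:00.

12:00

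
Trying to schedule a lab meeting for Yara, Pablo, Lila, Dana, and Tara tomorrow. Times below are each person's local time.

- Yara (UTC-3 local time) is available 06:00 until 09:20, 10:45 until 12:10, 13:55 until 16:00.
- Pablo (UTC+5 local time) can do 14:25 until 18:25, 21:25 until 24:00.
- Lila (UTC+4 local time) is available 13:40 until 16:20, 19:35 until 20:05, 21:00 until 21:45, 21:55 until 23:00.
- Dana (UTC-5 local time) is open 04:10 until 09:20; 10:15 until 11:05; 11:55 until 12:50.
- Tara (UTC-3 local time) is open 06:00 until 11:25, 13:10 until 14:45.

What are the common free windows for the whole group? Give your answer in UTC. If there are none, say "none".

09:40-12:20, 17:00-17:45

Yara in UTC: 09:00-12:20, 13:45-15:10, 16:55-19:00 (add 3h to convert from UTC-3).
Pablo in UTC: 09:25-13:25, 16:25-19:00 (subtract 5h to convert from UTC+5).
Lila in UTC: 09:40-12:20, 15:35-16:05, 17:00-17:45, 17:55-19:00 (subtract 4h to convert from UTC+4).
Dana in UTC: 09:10-14:20, 15:15-16:05, 16:55-17:50 (add 5h to convert from UTC-5).
Tara in UTC: 09:00-14:25, 16:10-17:45 (add 3h to convert from UTC-3).
Yara ∩ Pablo: 09:25-12:20, 16:55-19:00.
Yara ∩ Pablo ∩ Lila: 09:40-12:20, 17:00-17:45, 17:55-19:00.
Yara ∩ Pablo ∩ Lila ∩ Dana: 09:40-12:20, 17:00-17:45.
Yara ∩ Pablo ∩ Lila ∩ Dana ∩ Tara: 09:40-12:20, 17:00-17:45.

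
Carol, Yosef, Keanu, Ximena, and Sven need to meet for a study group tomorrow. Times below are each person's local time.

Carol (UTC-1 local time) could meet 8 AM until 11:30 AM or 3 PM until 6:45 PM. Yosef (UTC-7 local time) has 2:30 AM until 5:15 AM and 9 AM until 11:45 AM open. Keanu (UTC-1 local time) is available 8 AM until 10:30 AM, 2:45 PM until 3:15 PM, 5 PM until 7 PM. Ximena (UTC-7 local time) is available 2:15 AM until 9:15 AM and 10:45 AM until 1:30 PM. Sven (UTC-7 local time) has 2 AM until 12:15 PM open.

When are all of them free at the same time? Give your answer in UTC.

09:30-11:30, 16:00-16:15, 18:00-18:45

Carol in UTC: 09:00-12:30, 16:00-19:45 (add 1h to convert from UTC-1).
Yosef in UTC: 09:30-12:15, 16:00-18:45 (add 7h to convert from UTC-7).
Keanu in UTC: 09:00-11:30, 15:45-16:15, 18:00-20:00 (add 1h to convert from UTC-1).
Ximena in UTC: 09:15-16:15, 17:45-20:30 (add 7h to convert from UTC-7).
Sven in UTC: 09:00-19:15 (add 7h to convert from UTC-7).
Carol ∩ Yosef: 09:30-12:15, 16:00-18:45.
Carol ∩ Yosef ∩ Keanu: 09:30-11:30, 16:00-16:15, 18:00-18:45.
Carol ∩ Yosef ∩ Keanu ∩ Ximena: 09:30-11:30, 16:00-16:15, 18:00-18:45.
Carol ∩ Yosef ∩ Keanu ∩ Ximena ∩ Sven: 09:30-11:30, 16:00-16:15, 18:00-18:45.
So the common availability across everyone is 09:30-11:30, 16:00-16:15, 18:00-18:45.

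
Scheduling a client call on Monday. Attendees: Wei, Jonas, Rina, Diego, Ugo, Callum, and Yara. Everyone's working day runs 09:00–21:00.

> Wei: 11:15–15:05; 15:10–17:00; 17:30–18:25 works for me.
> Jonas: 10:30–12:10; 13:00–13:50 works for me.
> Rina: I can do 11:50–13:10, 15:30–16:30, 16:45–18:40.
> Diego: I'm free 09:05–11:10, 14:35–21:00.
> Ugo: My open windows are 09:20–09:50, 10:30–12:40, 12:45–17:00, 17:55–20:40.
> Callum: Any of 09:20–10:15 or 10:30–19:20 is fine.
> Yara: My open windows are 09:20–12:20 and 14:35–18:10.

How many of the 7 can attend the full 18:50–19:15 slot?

3

Diego, Ugo, and Callum can make the full 18:50-19:15 slot — that's 3.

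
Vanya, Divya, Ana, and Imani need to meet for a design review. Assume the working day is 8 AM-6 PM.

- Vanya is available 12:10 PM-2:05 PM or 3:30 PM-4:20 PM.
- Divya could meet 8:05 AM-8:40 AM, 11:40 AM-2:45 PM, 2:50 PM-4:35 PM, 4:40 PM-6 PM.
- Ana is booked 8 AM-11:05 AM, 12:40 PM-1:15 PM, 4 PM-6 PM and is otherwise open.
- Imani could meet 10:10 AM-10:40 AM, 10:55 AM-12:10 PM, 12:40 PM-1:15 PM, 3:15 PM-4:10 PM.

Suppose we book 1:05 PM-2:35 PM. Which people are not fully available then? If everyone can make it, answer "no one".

Ana, Imani, Vanya

Vanya free: 12:10-14:05, 15:30-16:20.
Divya free: 08:05-08:40, 11:40-14:45, 14:50-16:35, 16:40-18:00.
Ana free: 11:05-12:40, 13:15-16:00 (invert busy blocks within the working day).
Imani free: 10:10-10:40, 10:55-12:10, 12:40-13:15, 15:15-16:10.
Vanya: not fully free for 13:05-14:35. Divya: free for 13:05-14:35. Ana: not fully free for 13:05-14:35. Imani: not fully free for 13:05-14:35.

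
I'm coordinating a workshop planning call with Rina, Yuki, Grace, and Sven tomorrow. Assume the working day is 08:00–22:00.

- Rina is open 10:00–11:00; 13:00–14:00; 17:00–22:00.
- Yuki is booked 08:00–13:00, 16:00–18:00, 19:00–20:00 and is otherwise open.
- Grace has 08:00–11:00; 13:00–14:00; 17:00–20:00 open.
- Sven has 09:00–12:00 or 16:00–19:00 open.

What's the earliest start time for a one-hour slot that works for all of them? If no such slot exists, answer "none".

Rina free: 10:00-11:00, 13:00-14:00, 17:00-22:00.
Yuki free: 13:00-16:00, 18:00-19:00, 20:00-22:00 (invert busy blocks within the working day).
Grace free: 08:00-11:00, 13:00-14:00, 17:00-20:00.
Sven free: 09:00-12:00, 16:00-19:00.
Rina ∩ Yuki: 13:00-14:00, 18:00-19:00, 20:00-22:00.
Rina ∩ Yuki ∩ Grace: 13:00-14:00, 18:00-19:00.
Rina ∩ Yuki ∩ Grace ∩ Sven: 18:00-19:00.
So the common availability across everyone is 18:00-19:00.
The first common window of at least 60 minutes is 18:00-19:00, so the earliest start is 18:00.

18:00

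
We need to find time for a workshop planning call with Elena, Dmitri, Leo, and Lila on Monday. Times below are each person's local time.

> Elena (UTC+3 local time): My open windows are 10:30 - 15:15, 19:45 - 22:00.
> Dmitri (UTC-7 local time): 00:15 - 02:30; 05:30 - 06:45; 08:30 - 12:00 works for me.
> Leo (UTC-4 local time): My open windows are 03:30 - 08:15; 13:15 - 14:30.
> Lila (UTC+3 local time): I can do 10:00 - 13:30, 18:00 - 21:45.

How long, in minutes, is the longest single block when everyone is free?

Elena in UTC: 07:30-12:15, 16:45-19:00 (subtract 3h to convert from UTC+3).
Dmitri in UTC: 07:15-09:30, 12:30-13:45, 15:30-19:00 (add 7h to convert from UTC-7).
Leo in UTC: 07:30-12:15, 17:15-18:30 (add 4h to convert from UTC-4).
Lila in UTC: 07:00-10:30, 15:00-18:45 (subtract 3h to convert from UTC+3).
Elena ∩ Dmitri: 07:30-09:30, 16:45-19:00.
Elena ∩ Dmitri ∩ Leo: 07:30-09:30, 17:15-18:30.
Elena ∩ Dmitri ∩ Leo ∩ Lila: 07:30-09:30, 17:15-18:30.
So the common availability across everyone is 07:30-09:30, 17:15-18:30.
The longest is 07:30-09:30 at 120 minutes.

120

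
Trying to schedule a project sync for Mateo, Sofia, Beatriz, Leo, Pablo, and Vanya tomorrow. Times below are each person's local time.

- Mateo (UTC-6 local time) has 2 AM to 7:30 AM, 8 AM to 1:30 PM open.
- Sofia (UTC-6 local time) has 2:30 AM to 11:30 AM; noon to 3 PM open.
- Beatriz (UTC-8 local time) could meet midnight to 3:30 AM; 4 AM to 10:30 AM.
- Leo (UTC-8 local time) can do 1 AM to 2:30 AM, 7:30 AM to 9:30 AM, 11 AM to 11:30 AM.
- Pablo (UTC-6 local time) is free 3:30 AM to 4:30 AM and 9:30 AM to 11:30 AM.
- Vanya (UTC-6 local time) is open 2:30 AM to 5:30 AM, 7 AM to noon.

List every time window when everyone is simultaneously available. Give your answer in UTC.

09:30-10:30, 15:30-17:30

Mateo in UTC: 08:00-13:30, 14:00-19:30 (add 6h to convert from UTC-6).
Sofia in UTC: 08:30-17:30, 18:00-21:00 (add 6h to convert from UTC-6).
Beatriz in UTC: 08:00-11:30, 12:00-18:30 (add 8h to convert from UTC-8).
Leo in UTC: 09:00-10:30, 15:30-17:30, 19:00-19:30 (add 8h to convert from UTC-8).
Pablo in UTC: 09:30-10:30, 15:30-17:30 (add 6h to convert from UTC-6).
Vanya in UTC: 08:30-11:30, 13:00-18:00 (add 6h to convert from UTC-6).
Mateo ∩ Sofia: 08:30-13:30, 14:00-17:30, 18:00-19:30.
Mateo ∩ Sofia ∩ Beatriz: 08:30-11:30, 12:00-13:30, 14:00-17:30, 18:00-18:30.
Mateo ∩ Sofia ∩ Beatriz ∩ Leo: 09:00-10:30, 15:30-17:30.
Mateo ∩ Sofia ∩ Beatriz ∩ Leo ∩ Pablo: 09:30-10:30, 15:30-17:30.
Mateo ∩ Sofia ∩ Beatriz ∩ Leo ∩ Pablo ∩ Vanya: 09:30-10:30, 15:30-17:30.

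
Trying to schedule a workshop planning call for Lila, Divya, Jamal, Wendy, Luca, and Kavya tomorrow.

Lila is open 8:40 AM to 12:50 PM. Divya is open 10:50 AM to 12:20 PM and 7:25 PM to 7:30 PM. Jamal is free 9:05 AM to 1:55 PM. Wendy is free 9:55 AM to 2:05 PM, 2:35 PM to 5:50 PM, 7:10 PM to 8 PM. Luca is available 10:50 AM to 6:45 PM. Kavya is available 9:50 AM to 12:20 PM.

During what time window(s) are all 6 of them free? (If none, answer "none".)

Lila ∩ Divya: 10:50-12:20.
Lila ∩ Divya ∩ Jamal: 10:50-12:20.
Lila ∩ Divya ∩ Jamal ∩ Wendy: 10:50-12:20.
Lila ∩ Divya ∩ Jamal ∩ Wendy ∩ Luca: 10:50-12:20.
Lila ∩ Divya ∩ Jamal ∩ Wendy ∩ Luca ∩ Kavya: 10:50-12:20.

10:50-12:20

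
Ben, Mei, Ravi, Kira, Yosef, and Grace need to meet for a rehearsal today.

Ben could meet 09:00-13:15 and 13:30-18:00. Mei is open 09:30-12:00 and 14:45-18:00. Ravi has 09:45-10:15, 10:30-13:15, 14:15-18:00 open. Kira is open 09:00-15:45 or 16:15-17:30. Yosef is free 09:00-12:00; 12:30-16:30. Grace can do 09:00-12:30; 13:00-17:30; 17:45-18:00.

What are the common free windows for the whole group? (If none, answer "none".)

Ben ∩ Mei: 09:30-12:00, 14:45-18:00.
Ben ∩ Mei ∩ Ravi: 09:45-10:15, 10:30-12:00, 14:45-18:00.
Ben ∩ Mei ∩ Ravi ∩ Kira: 09:45-10:15, 10:30-12:00, 14:45-15:45, 16:15-17:30.
Ben ∩ Mei ∩ Ravi ∩ Kira ∩ Yosef: 09:45-10:15, 10:30-12:00, 14:45-15:45, 16:15-16:30.
Ben ∩ Mei ∩ Ravi ∩ Kira ∩ Yosef ∩ Grace: 09:45-10:15, 10:30-12:00, 14:45-15:45, 16:15-16:30.
So the common availability across everyone is 09:45-10:15, 10:30-12:00, 14:45-15:45, 16:15-16:30.

09:45-10:15, 10:30-12:00, 14:45-15:45, 16:15-16:30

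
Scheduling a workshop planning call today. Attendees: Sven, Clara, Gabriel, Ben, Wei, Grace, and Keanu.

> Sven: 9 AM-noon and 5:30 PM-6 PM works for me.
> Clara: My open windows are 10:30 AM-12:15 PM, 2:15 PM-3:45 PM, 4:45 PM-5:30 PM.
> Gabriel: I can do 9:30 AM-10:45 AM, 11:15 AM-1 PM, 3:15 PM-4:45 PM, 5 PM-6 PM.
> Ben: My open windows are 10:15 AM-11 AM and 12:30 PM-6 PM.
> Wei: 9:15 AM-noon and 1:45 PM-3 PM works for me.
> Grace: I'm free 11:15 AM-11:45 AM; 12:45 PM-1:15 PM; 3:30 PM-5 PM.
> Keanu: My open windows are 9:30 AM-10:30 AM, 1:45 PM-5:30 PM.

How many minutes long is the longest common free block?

0

Sven ∩ Clara: 10:30-12:00.
Sven ∩ Clara ∩ Gabriel: 10:30-10:45, 11:15-12:00.
Sven ∩ Clara ∩ Gabriel ∩ Ben: 10:30-10:45.
Sven ∩ Clara ∩ Gabriel ∩ Ben ∩ Wei: 10:30-10:45.
Sven ∩ Clara ∩ Gabriel ∩ Ben ∩ Wei ∩ Grace: ∅.
Sven ∩ Clara ∩ Gabriel ∩ Ben ∩ Wei ∩ Grace ∩ Keanu: ∅.
There is no time when everyone is free.
No common window exists, so the longest block is 0 minutes.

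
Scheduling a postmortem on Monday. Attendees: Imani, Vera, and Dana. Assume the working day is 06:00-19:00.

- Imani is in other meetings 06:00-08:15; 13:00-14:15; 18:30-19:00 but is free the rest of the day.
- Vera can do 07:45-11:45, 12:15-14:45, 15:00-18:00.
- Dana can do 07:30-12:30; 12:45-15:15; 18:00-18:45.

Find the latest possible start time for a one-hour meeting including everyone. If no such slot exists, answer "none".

10:45

Imani free: 08:15-13:00, 14:15-18:30 (invert busy blocks within the working day).
Vera free: 07:45-11:45, 12:15-14:45, 15:00-18:00.
Dana free: 07:30-12:30, 12:45-15:15, 18:00-18:45.
Imani ∩ Vera: 08:15-11:45, 12:15-13:00, 14:15-14:45, 15:00-18:00.
Imani ∩ Vera ∩ Dana: 08:15-11:45, 12:15-12:30, 12:45-13:00, 14:15-14:45, 15:00-15:15.
So the common availability across everyone is 08:15-11:45, 12:15-12:30, 12:45-13:00, 14:15-14:45, 15:00-15:15.
The last common window of at least 60 minutes is 08:15-11:45; a 60-minute meeting can start as late as 10:45 and still end by 11:45.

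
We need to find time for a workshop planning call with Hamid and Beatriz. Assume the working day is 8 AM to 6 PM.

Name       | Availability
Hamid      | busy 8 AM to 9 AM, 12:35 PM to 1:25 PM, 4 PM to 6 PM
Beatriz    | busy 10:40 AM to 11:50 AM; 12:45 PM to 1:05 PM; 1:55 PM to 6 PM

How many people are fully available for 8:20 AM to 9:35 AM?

1

Hamid free: 09:00-12:35, 13:25-16:00 (invert busy blocks within the working day).
Beatriz free: 08:00-10:40, 11:50-12:45, 13:05-13:55 (invert busy blocks within the working day).
Beatriz can make the full 08:20-09:35 slot — that's 1.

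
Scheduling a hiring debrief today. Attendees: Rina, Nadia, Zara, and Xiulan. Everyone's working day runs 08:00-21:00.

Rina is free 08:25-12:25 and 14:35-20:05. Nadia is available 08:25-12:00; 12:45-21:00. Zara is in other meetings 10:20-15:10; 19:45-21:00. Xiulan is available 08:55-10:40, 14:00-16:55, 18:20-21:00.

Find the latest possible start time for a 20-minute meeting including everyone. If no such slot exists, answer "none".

Rina free: 08:25-12:25, 14:35-20:05.
Nadia free: 08:25-12:00, 12:45-21:00.
Zara free: 08:00-10:20, 15:10-19:45 (invert busy blocks within the working day).
Xiulan free: 08:55-10:40, 14:00-16:55, 18:20-21:00.
Rina ∩ Nadia: 08:25-12:00, 14:35-20:05.
Rina ∩ Nadia ∩ Zara: 08:25-10:20, 15:10-19:45.
Rina ∩ Nadia ∩ Zara ∩ Xiulan: 08:55-10:20, 15:10-16:55, 18:20-19:45.
Those are the intersection windows.
The last common window of at least 20 minutes is 18:20-19:45; a 20-minute meeting can start as late as 19:25 and still end by 19:45.

19:25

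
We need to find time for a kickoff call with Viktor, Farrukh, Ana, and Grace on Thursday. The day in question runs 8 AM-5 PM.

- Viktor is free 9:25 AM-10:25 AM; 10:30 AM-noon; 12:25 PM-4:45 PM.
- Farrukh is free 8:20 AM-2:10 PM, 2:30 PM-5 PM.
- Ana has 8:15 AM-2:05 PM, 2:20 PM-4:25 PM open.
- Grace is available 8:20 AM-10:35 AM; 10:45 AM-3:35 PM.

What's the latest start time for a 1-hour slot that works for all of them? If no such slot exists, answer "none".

14:35

Viktor ∩ Farrukh: 09:25-10:25, 10:30-12:00, 12:25-14:10, 14:30-16:45.
Viktor ∩ Farrukh ∩ Ana: 09:25-10:25, 10:30-12:00, 12:25-14:05, 14:30-16:25.
Viktor ∩ Farrukh ∩ Ana ∩ Grace: 09:25-10:25, 10:30-10:35, 10:45-12:00, 12:25-14:05, 14:30-15:35.
The last common window of at least 60 minutes is 14:30-15:35; a 60-minute meeting can start as late as 14:35 and still end by 15:35.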